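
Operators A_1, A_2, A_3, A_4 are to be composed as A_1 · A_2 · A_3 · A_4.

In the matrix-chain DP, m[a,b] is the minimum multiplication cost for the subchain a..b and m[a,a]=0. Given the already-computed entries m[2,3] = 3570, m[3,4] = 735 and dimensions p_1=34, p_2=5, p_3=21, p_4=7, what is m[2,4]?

m[2,4] = min over k∈[2,3] of m[2,k]+m[k+1,4]+p_{1}·p_k·p_{4}.
k=2: 0 + 735 + 34·5·7 = 1925; k=3: 3570 + 0 + 34·21·7 = 8568.
Minimum: 1925 at k=2.

1925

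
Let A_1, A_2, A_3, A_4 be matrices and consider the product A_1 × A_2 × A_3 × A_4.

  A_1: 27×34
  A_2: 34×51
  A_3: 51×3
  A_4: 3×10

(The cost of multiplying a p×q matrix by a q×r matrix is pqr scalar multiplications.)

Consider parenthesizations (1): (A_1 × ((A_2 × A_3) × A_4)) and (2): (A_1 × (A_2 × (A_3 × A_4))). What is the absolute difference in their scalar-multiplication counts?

12648

Order (1) = (A_1 × ((A_2 × A_3) × A_4)): (A_2 × A_3): 34×51 by 51×3 → 34×3, cost 34·51·3 = 5202; ((A_2 × A_3) × A_4): 34×3 by 3×10 → 34×10, cost 34·3·10 = 1020; cumulative 6222; (A_1 × ((A_2 × A_3) × A_4)): 27×34 by 34×10 → 27×10, cost 27·34·10 = 9180; cumulative 15402. Total 15402.
Order (2) = (A_1 × (A_2 × (A_3 × A_4))): (A_3 × A_4): 51×3 by 3×10 → 51×10, cost 51·3·10 = 1530; (A_2 × (A_3 × A_4)): 34×51 by 51×10 → 34×10, cost 34·51·10 = 17340; cumulative 18870; (A_1 × (A_2 × (A_3 × A_4))): 27×34 by 34×10 → 27×10, cost 27·34·10 = 9180; cumulative 28050. Total 28050.
Difference: |15402 − 28050| = 12648.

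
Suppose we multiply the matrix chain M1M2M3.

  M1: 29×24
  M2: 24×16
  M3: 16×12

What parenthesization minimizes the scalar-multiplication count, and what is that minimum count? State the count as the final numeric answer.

12960

(M1(M2M3)): cost 12960.
((M1M2)M3): cost 16704.
Optimal: (M1(M2M3)) with cost 12960.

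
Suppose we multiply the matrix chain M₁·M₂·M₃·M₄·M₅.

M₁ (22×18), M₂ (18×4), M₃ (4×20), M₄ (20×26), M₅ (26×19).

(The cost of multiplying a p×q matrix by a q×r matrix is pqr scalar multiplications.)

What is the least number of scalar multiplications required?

Adjacent pairs: M₁M₂ = 22·18·4 = 1584; M₂M₃ = 18·4·20 = 1440; M₃M₄ = 4·20·26 = 2080; M₄M₅ = 20·26·19 = 9880.
Length 3: M₁..M₃: k=1: 0+1440+22·18·20=9360; k=2: 1584+0+22·4·20=3344 → min 3344 | M₂..M₄: k=2: 0+2080+18·4·26=3952; k=3: 1440+0+18·20·26=10800 → min 3952 | M₃..M₅: k=3: 0+9880+4·20·19=11400; k=4: 2080+0+4·26·19=4056 → min 4056.
Length 4: M₁..M₄: k=1: 0+3952+22·18·26=14248; k=2: 1584+2080+22·4·26=5952; k=3: 3344+0+22·20·26=14784 → min 5952 | M₂..M₅: k=2: 0+4056+18·4·19=5424; k=3: 1440+9880+18·20·19=18160; k=4: 3952+0+18·26·19=12844 → min 5424.
Length 5: M₁..M₅: k=1: 0+5424+22·18·19=12948; k=2: 1584+4056+22·4·19=7312; k=3: 3344+9880+22·20·19=21584; k=4: 5952+0+22·26·19=16820 → min 7312.
Optimal order: ((M₁·M₂)·((M₃·M₄)·M₅)) with cost 7312.

7312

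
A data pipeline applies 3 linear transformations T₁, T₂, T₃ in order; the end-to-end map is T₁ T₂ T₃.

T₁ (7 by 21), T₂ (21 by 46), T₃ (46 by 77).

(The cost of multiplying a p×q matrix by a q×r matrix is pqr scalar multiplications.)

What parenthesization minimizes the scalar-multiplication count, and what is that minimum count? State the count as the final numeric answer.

(T₁ (T₂ T₃)): cost 85701.
((T₁ T₂) T₃): cost 31556.
Optimal: ((T₁ T₂) T₃) with cost 31556.

31556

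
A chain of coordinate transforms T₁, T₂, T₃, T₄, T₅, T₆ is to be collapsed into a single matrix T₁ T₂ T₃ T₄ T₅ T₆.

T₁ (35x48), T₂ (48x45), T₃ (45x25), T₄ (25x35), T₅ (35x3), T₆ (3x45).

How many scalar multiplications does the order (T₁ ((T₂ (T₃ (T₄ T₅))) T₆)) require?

94560

(T₄ T₅): 25×35 by 35×3 → 25×3, cost 25·35·3 = 2625
(T₃ (T₄ T₅)): 45×25 by 25×3 → 45×3, cost 45·25·3 = 3375; cumulative 6000
(T₂ (T₃ (T₄ T₅))): 48×45 by 45×3 → 48×3, cost 48·45·3 = 6480; cumulative 12480
((T₂ (T₃ (T₄ T₅))) T₆): 48×3 by 3×45 → 48×45, cost 48·3·45 = 6480; cumulative 18960
(T₁ ((T₂ (T₃ (T₄ T₅))) T₆)): 35×48 by 48×45 → 35×45, cost 35·48·45 = 75600; cumulative 94560
Total: 94560 scalar multiplications.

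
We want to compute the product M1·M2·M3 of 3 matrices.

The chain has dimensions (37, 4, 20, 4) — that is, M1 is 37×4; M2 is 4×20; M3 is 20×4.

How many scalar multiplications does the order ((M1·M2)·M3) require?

(M1·M2): 37×4 by 4×20 → 37×20, cost 37·4·20 = 2960
((M1·M2)·M3): 37×20 by 20×4 → 37×4, cost 37·20·4 = 2960; cumulative 5920
Total: 5920 scalar multiplications.

5920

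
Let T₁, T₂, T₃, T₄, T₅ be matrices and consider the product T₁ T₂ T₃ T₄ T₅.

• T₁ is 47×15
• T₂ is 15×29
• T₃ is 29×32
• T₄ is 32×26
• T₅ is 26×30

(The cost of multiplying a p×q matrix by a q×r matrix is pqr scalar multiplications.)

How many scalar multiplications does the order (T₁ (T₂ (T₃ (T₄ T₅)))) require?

87000

(T₄ T₅): 32×26 by 26×30 → 32×30, cost 32·26·30 = 24960
(T₃ (T₄ T₅)): 29×32 by 32×30 → 29×30, cost 29·32·30 = 27840; cumulative 52800
(T₂ (T₃ (T₄ T₅))): 15×29 by 29×30 → 15×30, cost 15·29·30 = 13050; cumulative 65850
(T₁ (T₂ (T₃ (T₄ T₅)))): 47×15 by 15×30 → 47×30, cost 47·15·30 = 21150; cumulative 87000
Total: 87000 scalar multiplications.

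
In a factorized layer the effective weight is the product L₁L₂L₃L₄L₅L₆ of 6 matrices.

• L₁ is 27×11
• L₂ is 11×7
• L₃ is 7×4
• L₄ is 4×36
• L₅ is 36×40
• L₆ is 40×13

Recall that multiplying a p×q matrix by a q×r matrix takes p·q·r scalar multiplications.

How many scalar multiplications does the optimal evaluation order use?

10740

Adjacent pairs: L₁L₂ = 27·11·7 = 2079; L₂L₃ = 11·7·4 = 308; L₃L₄ = 7·4·36 = 1008; L₄L₅ = 4·36·40 = 5760; L₅L₆ = 36·40·13 = 18720.
Length 3: L₁..L₃: k=1: 0+308+27·11·4=1496; k=2: 2079+0+27·7·4=2835 → min 1496 | L₂..L₄: k=2: 0+1008+11·7·36=3780; k=3: 308+0+11·4·36=1892 → min 1892 | L₃..L₅: k=3: 0+5760+7·4·40=6880; k=4: 1008+0+7·36·40=11088 → min 6880 | L₄..L₆: k=4: 0+18720+4·36·13=20592; k=5: 5760+0+4·40·13=7840 → min 7840.
Length 4: L₁..L₄: k=1: 0+1892+27·11·36=12584; k=2: 2079+1008+27·7·36=9891; k=3: 1496+0+27·4·36=5384 → min 5384 | L₂..L₅: k=2: 0+6880+11·7·40=9960; k=3: 308+5760+11·4·40=7828; k=4: 1892+0+11·36·40=17732 → min 7828 | L₃..L₆: k=3: 0+7840+7·4·13=8204; k=4: 1008+18720+7·36·13=23004; k=5: 6880+0+7·40·13=10520 → min 8204.
Length 5: L₁..L₅: k=1: 0+7828+27·11·40=19708; k=2: 2079+6880+27·7·40=16519; k=3: 1496+5760+27·4·40=11576; k=4: 5384+0+27·36·40=44264 → min 11576 | L₂..L₆: k=2: 0+8204+11·7·13=9205; k=3: 308+7840+11·4·13=8720; k=4: 1892+18720+11·36·13=25760; k=5: 7828+0+11·40·13=13548 → min 8720.
Length 6: L₁..L₆: k=1: 0+8720+27·11·13=12581; k=2: 2079+8204+27·7·13=12740; k=3: 1496+7840+27·4·13=10740; k=4: 5384+18720+27·36·13=36740; k=5: 11576+0+27·40·13=25616 → min 10740.
Optimal order: ((L₁(L₂L₃))((L₄L₅)L₆)) with cost 10740.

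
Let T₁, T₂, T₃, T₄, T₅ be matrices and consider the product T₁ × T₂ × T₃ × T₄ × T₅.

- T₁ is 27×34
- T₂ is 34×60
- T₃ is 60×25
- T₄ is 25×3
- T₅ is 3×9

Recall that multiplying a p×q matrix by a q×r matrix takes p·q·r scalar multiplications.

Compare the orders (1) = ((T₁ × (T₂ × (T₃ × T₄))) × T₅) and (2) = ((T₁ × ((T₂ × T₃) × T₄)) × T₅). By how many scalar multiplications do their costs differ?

42930

Order (1) = ((T₁ × (T₂ × (T₃ × T₄))) × T₅): (T₃ × T₄): 60×25 by 25×3 → 60×3, cost 60·25·3 = 4500; (T₂ × (T₃ × T₄)): 34×60 by 60×3 → 34×3, cost 34·60·3 = 6120; cumulative 10620; (T₁ × (T₂ × (T₃ × T₄))): 27×34 by 34×3 → 27×3, cost 27·34·3 = 2754; cumulative 13374; ((T₁ × (T₂ × (T₃ × T₄))) × T₅): 27×3 by 3×9 → 27×9, cost 27·3·9 = 729; cumulative 14103. Total 14103.
Order (2) = ((T₁ × ((T₂ × T₃) × T₄)) × T₅): (T₂ × T₃): 34×60 by 60×25 → 34×25, cost 34·60·25 = 51000; ((T₂ × T₃) × T₄): 34×25 by 25×3 → 34×3, cost 34·25·3 = 2550; cumulative 53550; (T₁ × ((T₂ × T₃) × T₄)): 27×34 by 34×3 → 27×3, cost 27·34·3 = 2754; cumulative 56304; ((T₁ × ((T₂ × T₃) × T₄)) × T₅): 27×3 by 3×9 → 27×9, cost 27·3·9 = 729; cumulative 57033. Total 57033.
Difference: |14103 − 57033| = 42930.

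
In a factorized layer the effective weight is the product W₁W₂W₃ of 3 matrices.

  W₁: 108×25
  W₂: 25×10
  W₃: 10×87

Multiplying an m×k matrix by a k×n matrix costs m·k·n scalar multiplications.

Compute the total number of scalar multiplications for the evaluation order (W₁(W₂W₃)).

(W₂W₃): 25×10 by 10×87 → 25×87, cost 25·10·87 = 21750
(W₁(W₂W₃)): 108×25 by 25×87 → 108×87, cost 108·25·87 = 234900; cumulative 256650
Total: 256650 scalar multiplications.

256650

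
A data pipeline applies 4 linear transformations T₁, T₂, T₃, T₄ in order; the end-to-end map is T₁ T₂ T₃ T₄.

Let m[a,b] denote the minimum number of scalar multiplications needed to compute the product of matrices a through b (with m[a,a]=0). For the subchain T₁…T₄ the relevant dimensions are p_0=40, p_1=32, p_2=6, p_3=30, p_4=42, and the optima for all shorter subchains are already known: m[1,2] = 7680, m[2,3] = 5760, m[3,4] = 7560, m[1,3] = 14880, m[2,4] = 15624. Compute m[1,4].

m[1,4] = min over k∈[1,3] of m[1,k]+m[k+1,4]+p_{0}·p_k·p_{4}.
k=1: 0 + 15624 + 40·32·42 = 69384; k=2: 7680 + 7560 + 40·6·42 = 25320; k=3: 14880 + 0 + 40·30·42 = 65280.
Minimum: 25320 at k=2.

25320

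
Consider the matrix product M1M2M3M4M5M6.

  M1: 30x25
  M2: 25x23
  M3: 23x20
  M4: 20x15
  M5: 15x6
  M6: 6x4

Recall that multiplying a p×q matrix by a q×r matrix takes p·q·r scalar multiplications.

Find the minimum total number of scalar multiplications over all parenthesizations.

Adjacent pairs: M1M2 = 30·25·23 = 17250; M2M3 = 25·23·20 = 11500; M3M4 = 23·20·15 = 6900; M4M5 = 20·15·6 = 1800; M5M6 = 15·6·4 = 360.
Length 3: M1..M3: k=1: 0+11500+30·25·20=26500; k=2: 17250+0+30·23·20=31050 → min 26500 | M2..M4: k=2: 0+6900+25·23·15=15525; k=3: 11500+0+25·20·15=19000 → min 15525 | M3..M5: k=3: 0+1800+23·20·6=4560; k=4: 6900+0+23·15·6=8970 → min 4560 | M4..M6: k=4: 0+360+20·15·4=1560; k=5: 1800+0+20·6·4=2280 → min 1560.
Length 4: M1..M4: k=1: 0+15525+30·25·15=26775; k=2: 17250+6900+30·23·15=34500; k=3: 26500+0+30·20·15=35500 → min 26775 | M2..M5: k=2: 0+4560+25·23·6=8010; k=3: 11500+1800+25·20·6=16300; k=4: 15525+0+25·15·6=17775 → min 8010 | M3..M6: k=3: 0+1560+23·20·4=3400; k=4: 6900+360+23·15·4=8640; k=5: 4560+0+23·6·4=5112 → min 3400.
Length 5: M1..M5: k=1: 0+8010+30·25·6=12510; k=2: 17250+4560+30·23·6=25950; k=3: 26500+1800+30·20·6=31900; k=4: 26775+0+30·15·6=29475 → min 12510 | M2..M6: k=2: 0+3400+25·23·4=5700; k=3: 11500+1560+25·20·4=15060; k=4: 15525+360+25·15·4=17385; k=5: 8010+0+25·6·4=8610 → min 5700.
Length 6: M1..M6: k=1: 0+5700+30·25·4=8700; k=2: 17250+3400+30·23·4=23410; k=3: 26500+1560+30·20·4=30460; k=4: 26775+360+30·15·4=28935; k=5: 12510+0+30·6·4=13230 → min 8700.
Optimal order: (M1(M2(M3(M4(M5M6))))) with cost 8700.

8700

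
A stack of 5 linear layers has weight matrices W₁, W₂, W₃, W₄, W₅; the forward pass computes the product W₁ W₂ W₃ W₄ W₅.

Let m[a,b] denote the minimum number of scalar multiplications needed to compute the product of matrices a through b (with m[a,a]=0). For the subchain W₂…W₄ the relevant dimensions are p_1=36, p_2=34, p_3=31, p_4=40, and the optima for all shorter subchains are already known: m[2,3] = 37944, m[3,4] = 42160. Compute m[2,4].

82584

m[2,4] = min over k∈[2,3] of m[2,k]+m[k+1,4]+p_{1}·p_k·p_{4}.
k=2: 0 + 42160 + 36·34·40 = 91120; k=3: 37944 + 0 + 36·31·40 = 82584.
Minimum: 82584 at k=3.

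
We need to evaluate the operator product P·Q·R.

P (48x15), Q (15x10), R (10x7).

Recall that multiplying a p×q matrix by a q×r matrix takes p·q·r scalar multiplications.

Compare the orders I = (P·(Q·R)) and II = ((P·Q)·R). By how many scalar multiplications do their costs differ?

Order I = (P·(Q·R)): (Q·R): 15×10 by 10×7 → 15×7, cost 15·10·7 = 1050; (P·(Q·R)): 48×15 by 15×7 → 48×7, cost 48·15·7 = 5040; cumulative 6090. Total 6090.
Order II = ((P·Q)·R): (P·Q): 48×15 by 15×10 → 48×10, cost 48·15·10 = 7200; ((P·Q)·R): 48×10 by 10×7 → 48×7, cost 48·10·7 = 3360; cumulative 10560. Total 10560.
Difference: |6090 − 10560| = 4470.

4470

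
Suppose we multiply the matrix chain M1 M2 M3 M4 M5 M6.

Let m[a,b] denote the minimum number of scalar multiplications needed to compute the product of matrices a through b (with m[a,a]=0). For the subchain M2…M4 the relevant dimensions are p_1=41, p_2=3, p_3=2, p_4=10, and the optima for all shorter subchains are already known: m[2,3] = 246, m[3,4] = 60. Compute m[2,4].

1066

m[2,4] = min over k∈[2,3] of m[2,k]+m[k+1,4]+p_{1}·p_k·p_{4}.
k=2: 0 + 60 + 41·3·10 = 1290; k=3: 246 + 0 + 41·2·10 = 1066.
Minimum: 1066 at k=3.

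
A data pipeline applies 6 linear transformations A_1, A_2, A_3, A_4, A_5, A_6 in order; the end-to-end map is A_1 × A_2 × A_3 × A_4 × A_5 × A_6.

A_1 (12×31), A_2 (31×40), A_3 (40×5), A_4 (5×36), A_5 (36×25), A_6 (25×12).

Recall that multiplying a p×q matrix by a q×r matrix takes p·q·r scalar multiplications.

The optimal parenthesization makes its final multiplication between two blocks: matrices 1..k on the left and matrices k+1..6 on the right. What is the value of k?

Adjacent pairs: A_1A_2 = 12·31·40 = 14880; A_2A_3 = 31·40·5 = 6200; A_3A_4 = 40·5·36 = 7200; A_4A_5 = 5·36·25 = 4500; A_5A_6 = 36·25·12 = 10800.
Length 3: A_1..A_3: k=1: 0+6200+12·31·5=8060; k=2: 14880+0+12·40·5=17280 → min 8060 | A_2..A_4: k=2: 0+7200+31·40·36=51840; k=3: 6200+0+31·5·36=11780 → min 11780 | A_3..A_5: k=3: 0+4500+40·5·25=9500; k=4: 7200+0+40·36·25=43200 → min 9500 | A_4..A_6: k=4: 0+10800+5·36·12=12960; k=5: 4500+0+5·25·12=6000 → min 6000.
Length 4: A_1..A_4: k=1: 0+11780+12·31·36=25172; k=2: 14880+7200+12·40·36=39360; k=3: 8060+0+12·5·36=10220 → min 10220 | A_2..A_5: k=2: 0+9500+31·40·25=40500; k=3: 6200+4500+31·5·25=14575; k=4: 11780+0+31·36·25=39680 → min 14575 | A_3..A_6: k=3: 0+6000+40·5·12=8400; k=4: 7200+10800+40·36·12=35280; k=5: 9500+0+40·25·12=21500 → min 8400.
Length 5: A_1..A_5: k=1: 0+14575+12·31·25=23875; k=2: 14880+9500+12·40·25=36380; k=3: 8060+4500+12·5·25=14060; k=4: 10220+0+12·36·25=21020 → min 14060 | A_2..A_6: k=2: 0+8400+31·40·12=23280; k=3: 6200+6000+31·5·12=14060; k=4: 11780+10800+31·36·12=35972; k=5: 14575+0+31·25·12=23875 → min 14060.
Top-level splits: k=1: (A_1..A_1)·(A_2..A_6) → 0+14060+12·31·12 = 18524; k=2: (A_1..A_2)·(A_3..A_6) → 14880+8400+12·40·12 = 29040; k=3: (A_1..A_3)·(A_4..A_6) → 8060+6000+12·5·12 = 14780; k=4: (A_1..A_4)·(A_5..A_6) → 10220+10800+12·36·12 = 26204; k=5: (A_1..A_5)·(A_6..A_6) → 14060+0+12·25·12 = 17660.
Best split is after A_3, i.e. k = 3.

3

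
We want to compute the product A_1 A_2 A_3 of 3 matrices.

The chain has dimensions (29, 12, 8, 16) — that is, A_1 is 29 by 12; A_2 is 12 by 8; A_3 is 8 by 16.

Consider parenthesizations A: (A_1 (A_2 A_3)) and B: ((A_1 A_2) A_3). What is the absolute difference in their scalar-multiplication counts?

Order A = (A_1 (A_2 A_3)): (A_2 A_3): 12×8 by 8×16 → 12×16, cost 12·8·16 = 1536; (A_1 (A_2 A_3)): 29×12 by 12×16 → 29×16, cost 29·12·16 = 5568; cumulative 7104. Total 7104.
Order B = ((A_1 A_2) A_3): (A_1 A_2): 29×12 by 12×8 → 29×8, cost 29·12·8 = 2784; ((A_1 A_2) A_3): 29×8 by 8×16 → 29×16, cost 29·8·16 = 3712; cumulative 6496. Total 6496.
Difference: |7104 − 6496| = 608.

608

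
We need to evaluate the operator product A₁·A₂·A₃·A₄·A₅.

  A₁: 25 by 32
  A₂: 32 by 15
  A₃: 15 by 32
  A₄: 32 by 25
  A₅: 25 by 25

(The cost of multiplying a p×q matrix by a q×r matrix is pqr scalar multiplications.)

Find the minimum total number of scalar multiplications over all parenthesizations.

Adjacent pairs: A₁A₂ = 25·32·15 = 12000; A₂A₃ = 32·15·32 = 15360; A₃A₄ = 15·32·25 = 12000; A₄A₅ = 32·25·25 = 20000.
Length 3: A₁..A₃: k=1: 0+15360+25·32·32=40960; k=2: 12000+0+25·15·32=24000 → min 24000 | A₂..A₄: k=2: 0+12000+32·15·25=24000; k=3: 15360+0+32·32·25=40960 → min 24000 | A₃..A₅: k=3: 0+20000+15·32·25=32000; k=4: 12000+0+15·25·25=21375 → min 21375.
Length 4: A₁..A₄: k=1: 0+24000+25·32·25=44000; k=2: 12000+12000+25·15·25=33375; k=3: 24000+0+25·32·25=44000 → min 33375 | A₂..A₅: k=2: 0+21375+32·15·25=33375; k=3: 15360+20000+32·32·25=60960; k=4: 24000+0+32·25·25=44000 → min 33375.
Length 5: A₁..A₅: k=1: 0+33375+25·32·25=53375; k=2: 12000+21375+25·15·25=42750; k=3: 24000+20000+25·32·25=64000; k=4: 33375+0+25·25·25=49000 → min 42750.
Optimal order: ((A₁·A₂)·((A₃·A₄)·A₅)) with cost 42750.

42750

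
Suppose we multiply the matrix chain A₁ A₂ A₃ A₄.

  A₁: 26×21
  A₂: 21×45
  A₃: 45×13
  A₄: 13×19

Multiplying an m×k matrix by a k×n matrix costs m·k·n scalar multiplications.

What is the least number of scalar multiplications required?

25805

Adjacent pairs: A₁A₂ = 26·21·45 = 24570; A₂A₃ = 21·45·13 = 12285; A₃A₄ = 45·13·19 = 11115.
Length 3: A₁..A₃: k=1: 0+12285+26·21·13=19383; k=2: 24570+0+26·45·13=39780 → min 19383 | A₂..A₄: k=2: 0+11115+21·45·19=29070; k=3: 12285+0+21·13·19=17472 → min 17472.
Length 4: A₁..A₄: k=1: 0+17472+26·21·19=27846; k=2: 24570+11115+26·45·19=57915; k=3: 19383+0+26·13·19=25805 → min 25805.
Optimal order: ((A₁ (A₂ A₃)) A₄) with cost 25805.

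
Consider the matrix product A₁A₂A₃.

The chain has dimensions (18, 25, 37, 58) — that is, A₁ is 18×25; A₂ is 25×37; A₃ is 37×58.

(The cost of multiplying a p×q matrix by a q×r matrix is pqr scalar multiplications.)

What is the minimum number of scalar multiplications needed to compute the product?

Order (A₁(A₂A₃)): (A₂A₃): 25×37 by 37×58 → 25×58, cost 25·37·58 = 53650; (A₁(A₂A₃)): 18×25 by 25×58 → 18×58, cost 18·25·58 = 26100; cumulative 79750. Total 79750.
Order ((A₁A₂)A₃): (A₁A₂): 18×25 by 25×37 → 18×37, cost 18·25·37 = 16650; ((A₁A₂)A₃): 18×37 by 37×58 → 18×58, cost 18·37·58 = 38628; cumulative 55278. Total 55278.
Minimum: 55278.

55278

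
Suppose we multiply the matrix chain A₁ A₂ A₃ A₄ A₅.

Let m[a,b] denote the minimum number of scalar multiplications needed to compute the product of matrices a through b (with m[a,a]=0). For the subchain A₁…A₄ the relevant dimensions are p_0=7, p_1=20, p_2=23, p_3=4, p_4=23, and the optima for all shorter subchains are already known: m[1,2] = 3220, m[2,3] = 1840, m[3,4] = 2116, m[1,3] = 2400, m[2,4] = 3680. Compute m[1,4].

3044

m[1,4] = min over k∈[1,3] of m[1,k]+m[k+1,4]+p_{0}·p_k·p_{4}.
k=1: 0 + 3680 + 7·20·23 = 6900; k=2: 3220 + 2116 + 7·23·23 = 9039; k=3: 2400 + 0 + 7·4·23 = 3044.
Minimum: 3044 at k=3.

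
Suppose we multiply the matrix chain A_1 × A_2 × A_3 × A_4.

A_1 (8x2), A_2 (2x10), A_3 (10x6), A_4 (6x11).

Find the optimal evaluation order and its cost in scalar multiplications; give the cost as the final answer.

Adjacent pairs: A_1A_2 = 8·2·10 = 160; A_2A_3 = 2·10·6 = 120; A_3A_4 = 10·6·11 = 660.
Length 3: A_1..A_3: k=1: 0+120+8·2·6=216; k=2: 160+0+8·10·6=640 → min 216 | A_2..A_4: k=2: 0+660+2·10·11=880; k=3: 120+0+2·6·11=252 → min 252.
Length 4: A_1..A_4: k=1: 0+252+8·2·11=428; k=2: 160+660+8·10·11=1700; k=3: 216+0+8·6·11=744 → min 428.
Optimal parenthesization: (A_1 × ((A_2 × A_3) × A_4)) with cost 428.

428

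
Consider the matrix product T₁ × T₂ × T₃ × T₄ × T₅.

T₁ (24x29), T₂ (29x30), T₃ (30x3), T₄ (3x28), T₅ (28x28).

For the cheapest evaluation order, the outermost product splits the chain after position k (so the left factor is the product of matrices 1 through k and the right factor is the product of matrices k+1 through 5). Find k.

3

Adjacent pairs: T₁T₂ = 24·29·30 = 20880; T₂T₃ = 29·30·3 = 2610; T₃T₄ = 30·3·28 = 2520; T₄T₅ = 3·28·28 = 2352.
Length 3: T₁..T₃: k=1: 0+2610+24·29·3=4698; k=2: 20880+0+24·30·3=23040 → min 4698 | T₂..T₄: k=2: 0+2520+29·30·28=26880; k=3: 2610+0+29·3·28=5046 → min 5046 | T₃..T₅: k=3: 0+2352+30·3·28=4872; k=4: 2520+0+30·28·28=26040 → min 4872.
Length 4: T₁..T₄: k=1: 0+5046+24·29·28=24534; k=2: 20880+2520+24·30·28=43560; k=3: 4698+0+24·3·28=6714 → min 6714 | T₂..T₅: k=2: 0+4872+29·30·28=29232; k=3: 2610+2352+29·3·28=7398; k=4: 5046+0+29·28·28=27782 → min 7398.
Top-level splits: k=1: (T₁..T₁)·(T₂..T₅) → 0+7398+24·29·28 = 26886; k=2: (T₁..T₂)·(T₃..T₅) → 20880+4872+24·30·28 = 45912; k=3: (T₁..T₃)·(T₄..T₅) → 4698+2352+24·3·28 = 9066; k=4: (T₁..T₄)·(T₅..T₅) → 6714+0+24·28·28 = 25530.
Best split is after T₃, i.e. k = 3.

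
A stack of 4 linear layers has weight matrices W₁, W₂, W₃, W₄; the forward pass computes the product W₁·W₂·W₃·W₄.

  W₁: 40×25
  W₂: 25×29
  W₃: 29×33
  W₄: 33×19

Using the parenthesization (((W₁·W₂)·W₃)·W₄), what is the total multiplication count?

(W₁·W₂): 40×25 by 25×29 → 40×29, cost 40·25·29 = 29000
((W₁·W₂)·W₃): 40×29 by 29×33 → 40×33, cost 40·29·33 = 38280; cumulative 67280
(((W₁·W₂)·W₃)·W₄): 40×33 by 33×19 → 40×19, cost 40·33·19 = 25080; cumulative 92360
Total: 92360 scalar multiplications.

92360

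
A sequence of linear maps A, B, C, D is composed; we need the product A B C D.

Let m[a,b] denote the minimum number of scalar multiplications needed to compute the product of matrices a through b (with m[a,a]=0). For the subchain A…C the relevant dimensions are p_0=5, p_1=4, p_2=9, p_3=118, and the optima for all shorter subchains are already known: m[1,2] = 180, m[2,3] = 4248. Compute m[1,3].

5490

m[1,3] = min over k∈[1,2] of m[1,k]+m[k+1,3]+p_{0}·p_k·p_{3}.
k=1: 0 + 4248 + 5·4·118 = 6608; k=2: 180 + 0 + 5·9·118 = 5490.
Minimum: 5490 at k=2.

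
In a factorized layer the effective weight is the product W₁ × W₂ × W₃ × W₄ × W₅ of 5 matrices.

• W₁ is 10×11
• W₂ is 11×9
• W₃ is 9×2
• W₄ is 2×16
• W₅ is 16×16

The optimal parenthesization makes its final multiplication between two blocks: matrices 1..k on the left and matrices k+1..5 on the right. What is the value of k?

Adjacent pairs: W₁W₂ = 10·11·9 = 990; W₂W₃ = 11·9·2 = 198; W₃W₄ = 9·2·16 = 288; W₄W₅ = 2·16·16 = 512.
Length 3: W₁..W₃: k=1: 0+198+10·11·2=418; k=2: 990+0+10·9·2=1170 → min 418 | W₂..W₄: k=2: 0+288+11·9·16=1872; k=3: 198+0+11·2·16=550 → min 550 | W₃..W₅: k=3: 0+512+9·2·16=800; k=4: 288+0+9·16·16=2592 → min 800.
Length 4: W₁..W₄: k=1: 0+550+10·11·16=2310; k=2: 990+288+10·9·16=2718; k=3: 418+0+10·2·16=738 → min 738 | W₂..W₅: k=2: 0+800+11·9·16=2384; k=3: 198+512+11·2·16=1062; k=4: 550+0+11·16·16=3366 → min 1062.
Top-level splits: k=1: (W₁..W₁)·(W₂..W₅) → 0+1062+10·11·16 = 2822; k=2: (W₁..W₂)·(W₃..W₅) → 990+800+10·9·16 = 3230; k=3: (W₁..W₃)·(W₄..W₅) → 418+512+10·2·16 = 1250; k=4: (W₁..W₄)·(W₅..W₅) → 738+0+10·16·16 = 3298.
Best split is after W₃, i.e. k = 3.

3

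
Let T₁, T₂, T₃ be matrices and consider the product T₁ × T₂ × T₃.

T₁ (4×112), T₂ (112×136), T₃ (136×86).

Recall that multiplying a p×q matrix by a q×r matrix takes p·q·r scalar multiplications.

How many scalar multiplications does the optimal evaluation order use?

107712

Order (T₁ × (T₂ × T₃)): (T₂ × T₃): 112×136 by 136×86 → 112×86, cost 112·136·86 = 1309952; (T₁ × (T₂ × T₃)): 4×112 by 112×86 → 4×86, cost 4·112·86 = 38528; cumulative 1348480. Total 1348480.
Order ((T₁ × T₂) × T₃): (T₁ × T₂): 4×112 by 112×136 → 4×136, cost 4·112·136 = 60928; ((T₁ × T₂) × T₃): 4×136 by 136×86 → 4×86, cost 4·136·86 = 46784; cumulative 107712. Total 107712.
Minimum: 107712.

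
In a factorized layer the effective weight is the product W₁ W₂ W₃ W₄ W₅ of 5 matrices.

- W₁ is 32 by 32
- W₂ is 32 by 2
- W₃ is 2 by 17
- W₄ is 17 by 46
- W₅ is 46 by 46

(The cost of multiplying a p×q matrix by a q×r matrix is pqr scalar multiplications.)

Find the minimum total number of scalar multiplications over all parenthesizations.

Adjacent pairs: W₁W₂ = 32·32·2 = 2048; W₂W₃ = 32·2·17 = 1088; W₃W₄ = 2·17·46 = 1564; W₄W₅ = 17·46·46 = 35972.
Length 3: W₁..W₃: k=1: 0+1088+32·32·17=18496; k=2: 2048+0+32·2·17=3136 → min 3136 | W₂..W₄: k=2: 0+1564+32·2·46=4508; k=3: 1088+0+32·17·46=26112 → min 4508 | W₃..W₅: k=3: 0+35972+2·17·46=37536; k=4: 1564+0+2·46·46=5796 → min 5796.
Length 4: W₁..W₄: k=1: 0+4508+32·32·46=51612; k=2: 2048+1564+32·2·46=6556; k=3: 3136+0+32·17·46=28160 → min 6556 | W₂..W₅: k=2: 0+5796+32·2·46=8740; k=3: 1088+35972+32·17·46=62084; k=4: 4508+0+32·46·46=72220 → min 8740.
Length 5: W₁..W₅: k=1: 0+8740+32·32·46=55844; k=2: 2048+5796+32·2·46=10788; k=3: 3136+35972+32·17·46=64132; k=4: 6556+0+32·46·46=74268 → min 10788.
Optimal order: ((W₁ W₂) ((W₃ W₄) W₅)) with cost 10788.

10788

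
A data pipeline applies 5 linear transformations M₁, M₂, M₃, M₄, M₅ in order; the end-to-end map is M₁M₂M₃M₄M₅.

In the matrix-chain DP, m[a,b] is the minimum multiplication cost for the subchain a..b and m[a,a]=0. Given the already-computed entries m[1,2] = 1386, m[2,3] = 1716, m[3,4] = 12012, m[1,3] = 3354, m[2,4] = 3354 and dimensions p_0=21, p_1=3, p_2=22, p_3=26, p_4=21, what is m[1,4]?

4677

m[1,4] = min over k∈[1,3] of m[1,k]+m[k+1,4]+p_{0}·p_k·p_{4}.
k=1: 0 + 3354 + 21·3·21 = 4677; k=2: 1386 + 12012 + 21·22·21 = 23100; k=3: 3354 + 0 + 21·26·21 = 14820.
Minimum: 4677 at k=1.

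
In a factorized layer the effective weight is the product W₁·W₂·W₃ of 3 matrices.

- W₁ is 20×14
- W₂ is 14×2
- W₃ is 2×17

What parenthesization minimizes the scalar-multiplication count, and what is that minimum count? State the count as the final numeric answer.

1240

(W₁·(W₂·W₃)): cost 5236.
((W₁·W₂)·W₃): cost 1240.
Optimal: ((W₁·W₂)·W₃) with cost 1240.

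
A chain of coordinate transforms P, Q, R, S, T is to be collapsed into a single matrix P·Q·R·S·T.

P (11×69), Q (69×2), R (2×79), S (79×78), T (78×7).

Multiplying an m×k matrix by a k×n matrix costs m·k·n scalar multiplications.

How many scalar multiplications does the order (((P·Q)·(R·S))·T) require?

(P·Q): 11×69 by 69×2 → 11×2, cost 11·69·2 = 1518
(R·S): 2×79 by 79×78 → 2×78, cost 2·79·78 = 12324
((P·Q)·(R·S)): 11×2 by 2×78 → 11×78, cost 11·2·78 = 1716; cumulative 15558
(((P·Q)·(R·S))·T): 11×78 by 78×7 → 11×7, cost 11·78·7 = 6006; cumulative 21564
Total: 21564 scalar multiplications.

21564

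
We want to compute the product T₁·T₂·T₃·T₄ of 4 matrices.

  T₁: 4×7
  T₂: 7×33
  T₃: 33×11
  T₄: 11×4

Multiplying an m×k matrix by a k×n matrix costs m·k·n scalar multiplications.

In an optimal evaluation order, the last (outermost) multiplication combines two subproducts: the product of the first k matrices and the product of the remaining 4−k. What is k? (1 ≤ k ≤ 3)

Adjacent pairs: T₁T₂ = 4·7·33 = 924; T₂T₃ = 7·33·11 = 2541; T₃T₄ = 33·11·4 = 1452.
Length 3: T₁..T₃: k=1: 0+2541+4·7·11=2849; k=2: 924+0+4·33·11=2376 → min 2376 | T₂..T₄: k=2: 0+1452+7·33·4=2376; k=3: 2541+0+7·11·4=2849 → min 2376.
Top-level splits: k=1: (T₁..T₁)·(T₂..T₄) → 0+2376+4·7·4 = 2488; k=2: (T₁..T₂)·(T₃..T₄) → 924+1452+4·33·4 = 2904; k=3: (T₁..T₃)·(T₄..T₄) → 2376+0+4·11·4 = 2552.
Best split is after T₁, i.e. k = 1.

1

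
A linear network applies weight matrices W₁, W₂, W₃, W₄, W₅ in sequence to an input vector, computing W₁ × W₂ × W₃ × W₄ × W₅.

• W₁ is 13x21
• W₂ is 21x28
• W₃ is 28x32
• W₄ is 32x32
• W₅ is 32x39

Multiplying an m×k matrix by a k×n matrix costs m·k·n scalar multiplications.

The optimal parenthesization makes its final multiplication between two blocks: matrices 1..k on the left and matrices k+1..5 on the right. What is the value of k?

4

Adjacent pairs: W₁W₂ = 13·21·28 = 7644; W₂W₃ = 21·28·32 = 18816; W₃W₄ = 28·32·32 = 28672; W₄W₅ = 32·32·39 = 39936.
Length 3: W₁..W₃: k=1: 0+18816+13·21·32=27552; k=2: 7644+0+13·28·32=19292 → min 19292 | W₂..W₄: k=2: 0+28672+21·28·32=47488; k=3: 18816+0+21·32·32=40320 → min 40320 | W₃..W₅: k=3: 0+39936+28·32·39=74880; k=4: 28672+0+28·32·39=63616 → min 63616.
Length 4: W₁..W₄: k=1: 0+40320+13·21·32=49056; k=2: 7644+28672+13·28·32=47964; k=3: 19292+0+13·32·32=32604 → min 32604 | W₂..W₅: k=2: 0+63616+21·28·39=86548; k=3: 18816+39936+21·32·39=84960; k=4: 40320+0+21·32·39=66528 → min 66528.
Top-level splits: k=1: (W₁..W₁)·(W₂..W₅) → 0+66528+13·21·39 = 77175; k=2: (W₁..W₂)·(W₃..W₅) → 7644+63616+13·28·39 = 85456; k=3: (W₁..W₃)·(W₄..W₅) → 19292+39936+13·32·39 = 75452; k=4: (W₁..W₄)·(W₅..W₅) → 32604+0+13·32·39 = 48828.
Best split is after W₄, i.e. k = 4.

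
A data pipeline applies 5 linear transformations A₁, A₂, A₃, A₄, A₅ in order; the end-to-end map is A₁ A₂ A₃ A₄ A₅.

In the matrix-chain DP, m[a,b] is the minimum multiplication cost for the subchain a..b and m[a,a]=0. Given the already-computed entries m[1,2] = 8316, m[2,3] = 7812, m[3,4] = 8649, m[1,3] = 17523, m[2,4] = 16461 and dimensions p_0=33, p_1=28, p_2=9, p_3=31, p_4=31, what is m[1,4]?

m[1,4] = min over k∈[1,3] of m[1,k]+m[k+1,4]+p_{0}·p_k·p_{4}.
k=1: 0 + 16461 + 33·28·31 = 45105; k=2: 8316 + 8649 + 33·9·31 = 26172; k=3: 17523 + 0 + 33·31·31 = 49236.
Minimum: 26172 at k=2.

26172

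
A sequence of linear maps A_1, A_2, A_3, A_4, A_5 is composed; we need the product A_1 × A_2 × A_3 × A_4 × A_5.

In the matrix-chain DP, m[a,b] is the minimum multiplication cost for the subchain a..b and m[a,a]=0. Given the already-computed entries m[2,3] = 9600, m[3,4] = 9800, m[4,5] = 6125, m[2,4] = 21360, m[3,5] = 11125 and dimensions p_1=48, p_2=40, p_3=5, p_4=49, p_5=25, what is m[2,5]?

m[2,5] = min over k∈[2,4] of m[2,k]+m[k+1,5]+p_{1}·p_k·p_{5}.
k=2: 0 + 11125 + 48·40·25 = 59125; k=3: 9600 + 6125 + 48·5·25 = 21725; k=4: 21360 + 0 + 48·49·25 = 80160.
Minimum: 21725 at k=3.

21725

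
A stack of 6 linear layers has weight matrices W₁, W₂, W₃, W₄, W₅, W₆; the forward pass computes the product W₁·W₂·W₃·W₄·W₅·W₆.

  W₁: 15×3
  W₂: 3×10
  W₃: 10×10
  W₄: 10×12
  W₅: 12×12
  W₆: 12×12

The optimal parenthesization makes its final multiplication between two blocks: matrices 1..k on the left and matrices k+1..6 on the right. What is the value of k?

Adjacent pairs: W₁W₂ = 15·3·10 = 450; W₂W₃ = 3·10·10 = 300; W₃W₄ = 10·10·12 = 1200; W₄W₅ = 10·12·12 = 1440; W₅W₆ = 12·12·12 = 1728.
Length 3: W₁..W₃: k=1: 0+300+15·3·10=750; k=2: 450+0+15·10·10=1950 → min 750 | W₂..W₄: k=2: 0+1200+3·10·12=1560; k=3: 300+0+3·10·12=660 → min 660 | W₃..W₅: k=3: 0+1440+10·10·12=2640; k=4: 1200+0+10·12·12=2640 → min 2640 | W₄..W₆: k=4: 0+1728+10·12·12=3168; k=5: 1440+0+10·12·12=2880 → min 2880.
Length 4: W₁..W₄: k=1: 0+660+15·3·12=1200; k=2: 450+1200+15·10·12=3450; k=3: 750+0+15·10·12=2550 → min 1200 | W₂..W₅: k=2: 0+2640+3·10·12=3000; k=3: 300+1440+3·10·12=2100; k=4: 660+0+3·12·12=1092 → min 1092 | W₃..W₆: k=3: 0+2880+10·10·12=4080; k=4: 1200+1728+10·12·12=4368; k=5: 2640+0+10·12·12=4080 → min 4080.
Length 5: W₁..W₅: k=1: 0+1092+15·3·12=1632; k=2: 450+2640+15·10·12=4890; k=3: 750+1440+15·10·12=3990; k=4: 1200+0+15·12·12=3360 → min 1632 | W₂..W₆: k=2: 0+4080+3·10·12=4440; k=3: 300+2880+3·10·12=3540; k=4: 660+1728+3·12·12=2820; k=5: 1092+0+3·12·12=1524 → min 1524.
Top-level splits: k=1: (W₁..W₁)·(W₂..W₆) → 0+1524+15·3·12 = 2064; k=2: (W₁..W₂)·(W₃..W₆) → 450+4080+15·10·12 = 6330; k=3: (W₁..W₃)·(W₄..W₆) → 750+2880+15·10·12 = 5430; k=4: (W₁..W₄)·(W₅..W₆) → 1200+1728+15·12·12 = 5088; k=5: (W₁..W₅)·(W₆..W₆) → 1632+0+15·12·12 = 3792.
Best split is after W₁, i.e. k = 1.

1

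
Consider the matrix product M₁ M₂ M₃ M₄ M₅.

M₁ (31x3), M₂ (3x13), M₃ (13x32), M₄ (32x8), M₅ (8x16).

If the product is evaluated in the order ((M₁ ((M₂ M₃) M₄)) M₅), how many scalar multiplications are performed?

6728

(M₂ M₃): 3×13 by 13×32 → 3×32, cost 3·13·32 = 1248
((M₂ M₃) M₄): 3×32 by 32×8 → 3×8, cost 3·32·8 = 768; cumulative 2016
(M₁ ((M₂ M₃) M₄)): 31×3 by 3×8 → 31×8, cost 31·3·8 = 744; cumulative 2760
((M₁ ((M₂ M₃) M₄)) M₅): 31×8 by 8×16 → 31×16, cost 31·8·16 = 3968; cumulative 6728
Total: 6728 scalar multiplications.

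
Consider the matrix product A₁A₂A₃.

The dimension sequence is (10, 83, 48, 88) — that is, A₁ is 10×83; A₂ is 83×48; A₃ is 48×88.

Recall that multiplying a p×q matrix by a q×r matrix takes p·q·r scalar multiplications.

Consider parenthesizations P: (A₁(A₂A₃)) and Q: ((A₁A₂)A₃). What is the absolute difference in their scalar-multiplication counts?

Order P = (A₁(A₂A₃)): (A₂A₃): 83×48 by 48×88 → 83×88, cost 83·48·88 = 350592; (A₁(A₂A₃)): 10×83 by 83×88 → 10×88, cost 10·83·88 = 73040; cumulative 423632. Total 423632.
Order Q = ((A₁A₂)A₃): (A₁A₂): 10×83 by 83×48 → 10×48, cost 10·83·48 = 39840; ((A₁A₂)A₃): 10×48 by 48×88 → 10×88, cost 10·48·88 = 42240; cumulative 82080. Total 82080.
Difference: |423632 − 82080| = 341552.

341552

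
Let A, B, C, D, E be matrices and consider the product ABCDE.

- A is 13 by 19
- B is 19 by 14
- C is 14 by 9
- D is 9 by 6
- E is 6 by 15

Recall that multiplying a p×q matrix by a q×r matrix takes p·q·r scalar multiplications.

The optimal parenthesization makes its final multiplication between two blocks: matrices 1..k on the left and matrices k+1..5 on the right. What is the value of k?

4

Adjacent pairs: AB = 13·19·14 = 3458; BC = 19·14·9 = 2394; CD = 14·9·6 = 756; DE = 9·6·15 = 810.
Length 3: A..C: k=1: 0+2394+13·19·9=4617; k=2: 3458+0+13·14·9=5096 → min 4617 | B..D: k=2: 0+756+19·14·6=2352; k=3: 2394+0+19·9·6=3420 → min 2352 | C..E: k=3: 0+810+14·9·15=2700; k=4: 756+0+14·6·15=2016 → min 2016.
Length 4: A..D: k=1: 0+2352+13·19·6=3834; k=2: 3458+756+13·14·6=5306; k=3: 4617+0+13·9·6=5319 → min 3834 | B..E: k=2: 0+2016+19·14·15=6006; k=3: 2394+810+19·9·15=5769; k=4: 2352+0+19·6·15=4062 → min 4062.
Top-level splits: k=1: (A..A)·(B..E) → 0+4062+13·19·15 = 7767; k=2: (A..B)·(C..E) → 3458+2016+13·14·15 = 8204; k=3: (A..C)·(D..E) → 4617+810+13·9·15 = 7182; k=4: (A..D)·(E..E) → 3834+0+13·6·15 = 5004.
Best split is after D, i.e. k = 4.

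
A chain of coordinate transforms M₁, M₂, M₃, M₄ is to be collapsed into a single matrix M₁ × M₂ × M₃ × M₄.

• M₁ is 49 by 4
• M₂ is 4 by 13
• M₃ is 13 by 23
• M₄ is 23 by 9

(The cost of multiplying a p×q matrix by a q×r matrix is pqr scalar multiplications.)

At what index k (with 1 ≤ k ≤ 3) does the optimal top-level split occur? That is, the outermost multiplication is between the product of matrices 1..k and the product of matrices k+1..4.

Adjacent pairs: M₁M₂ = 49·4·13 = 2548; M₂M₃ = 4·13·23 = 1196; M₃M₄ = 13·23·9 = 2691.
Length 3: M₁..M₃: k=1: 0+1196+49·4·23=5704; k=2: 2548+0+49·13·23=17199 → min 5704 | M₂..M₄: k=2: 0+2691+4·13·9=3159; k=3: 1196+0+4·23·9=2024 → min 2024.
Top-level splits: k=1: (M₁..M₁)·(M₂..M₄) → 0+2024+49·4·9 = 3788; k=2: (M₁..M₂)·(M₃..M₄) → 2548+2691+49·13·9 = 10972; k=3: (M₁..M₃)·(M₄..M₄) → 5704+0+49·23·9 = 15847.
Best split is after M₁, i.e. k = 1.

1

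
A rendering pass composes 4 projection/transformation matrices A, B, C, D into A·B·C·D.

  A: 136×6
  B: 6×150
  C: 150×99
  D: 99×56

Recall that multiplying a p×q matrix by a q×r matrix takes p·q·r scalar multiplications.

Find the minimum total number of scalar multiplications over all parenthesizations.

Adjacent pairs: AB = 136·6·150 = 122400; BC = 6·150·99 = 89100; CD = 150·99·56 = 831600.
Length 3: A..C: k=1: 0+89100+136·6·99=169884; k=2: 122400+0+136·150·99=2142000 → min 169884 | B..D: k=2: 0+831600+6·150·56=882000; k=3: 89100+0+6·99·56=122364 → min 122364.
Length 4: A..D: k=1: 0+122364+136·6·56=168060; k=2: 122400+831600+136·150·56=2096400; k=3: 169884+0+136·99·56=923868 → min 168060.
Optimal order: (A·((B·C)·D)) with cost 168060.

168060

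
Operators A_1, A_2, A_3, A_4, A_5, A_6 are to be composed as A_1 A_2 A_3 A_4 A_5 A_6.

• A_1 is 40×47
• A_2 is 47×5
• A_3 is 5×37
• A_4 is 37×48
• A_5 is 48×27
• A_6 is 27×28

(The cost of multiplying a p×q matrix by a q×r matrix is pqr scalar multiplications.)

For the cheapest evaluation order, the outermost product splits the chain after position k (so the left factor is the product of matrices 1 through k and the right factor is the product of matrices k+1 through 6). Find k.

2

Adjacent pairs: A_1A_2 = 40·47·5 = 9400; A_2A_3 = 47·5·37 = 8695; A_3A_4 = 5·37·48 = 8880; A_4A_5 = 37·48·27 = 47952; A_5A_6 = 48·27·28 = 36288.
Length 3: A_1..A_3: k=1: 0+8695+40·47·37=78255; k=2: 9400+0+40·5·37=16800 → min 16800 | A_2..A_4: k=2: 0+8880+47·5·48=20160; k=3: 8695+0+47·37·48=92167 → min 20160 | A_3..A_5: k=3: 0+47952+5·37·27=52947; k=4: 8880+0+5·48·27=15360 → min 15360 | A_4..A_6: k=4: 0+36288+37·48·28=86016; k=5: 47952+0+37·27·28=75924 → min 75924.
Length 4: A_1..A_4: k=1: 0+20160+40·47·48=110400; k=2: 9400+8880+40·5·48=27880; k=3: 16800+0+40·37·48=87840 → min 27880 | A_2..A_5: k=2: 0+15360+47·5·27=21705; k=3: 8695+47952+47·37·27=103600; k=4: 20160+0+47·48·27=81072 → min 21705 | A_3..A_6: k=3: 0+75924+5·37·28=81104; k=4: 8880+36288+5·48·28=51888; k=5: 15360+0+5·27·28=19140 → min 19140.
Length 5: A_1..A_5: k=1: 0+21705+40·47·27=72465; k=2: 9400+15360+40·5·27=30160; k=3: 16800+47952+40·37·27=104712; k=4: 27880+0+40·48·27=79720 → min 30160 | A_2..A_6: k=2: 0+19140+47·5·28=25720; k=3: 8695+75924+47·37·28=133311; k=4: 20160+36288+47·48·28=119616; k=5: 21705+0+47·27·28=57237 → min 25720.
Top-level splits: k=1: (A_1..A_1)·(A_2..A_6) → 0+25720+40·47·28 = 78360; k=2: (A_1..A_2)·(A_3..A_6) → 9400+19140+40·5·28 = 34140; k=3: (A_1..A_3)·(A_4..A_6) → 16800+75924+40·37·28 = 134164; k=4: (A_1..A_4)·(A_5..A_6) → 27880+36288+40·48·28 = 117928; k=5: (A_1..A_5)·(A_6..A_6) → 30160+0+40·27·28 = 60400.
Best split is after A_2, i.e. k = 2.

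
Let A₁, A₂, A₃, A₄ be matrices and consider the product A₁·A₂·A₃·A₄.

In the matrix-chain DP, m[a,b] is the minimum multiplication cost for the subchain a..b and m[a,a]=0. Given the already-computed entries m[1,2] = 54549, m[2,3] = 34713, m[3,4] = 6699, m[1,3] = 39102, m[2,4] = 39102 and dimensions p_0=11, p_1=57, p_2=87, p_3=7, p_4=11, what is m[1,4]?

39949

m[1,4] = min over k∈[1,3] of m[1,k]+m[k+1,4]+p_{0}·p_k·p_{4}.
k=1: 0 + 39102 + 11·57·11 = 45999; k=2: 54549 + 6699 + 11·87·11 = 71775; k=3: 39102 + 0 + 11·7·11 = 39949.
Minimum: 39949 at k=3.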